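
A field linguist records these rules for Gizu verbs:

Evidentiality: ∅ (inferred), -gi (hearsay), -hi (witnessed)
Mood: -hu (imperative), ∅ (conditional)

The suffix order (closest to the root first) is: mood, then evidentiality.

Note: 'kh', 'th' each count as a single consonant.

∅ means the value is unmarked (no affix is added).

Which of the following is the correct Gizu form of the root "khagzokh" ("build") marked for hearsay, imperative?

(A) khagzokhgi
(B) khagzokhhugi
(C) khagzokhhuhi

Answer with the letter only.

Attach mood imperative -hu → khagzokhhu.
Attach evidentiality hearsay -gi → khagzokhhugi.
So the correct form is khagzokhhugi, option (B).
(C) khagzokhhuhi is wrong: it uses witnessed instead of hearsay for evidentiality.
(A) khagzokhgi is wrong: it uses conditional instead of imperative for mood.

B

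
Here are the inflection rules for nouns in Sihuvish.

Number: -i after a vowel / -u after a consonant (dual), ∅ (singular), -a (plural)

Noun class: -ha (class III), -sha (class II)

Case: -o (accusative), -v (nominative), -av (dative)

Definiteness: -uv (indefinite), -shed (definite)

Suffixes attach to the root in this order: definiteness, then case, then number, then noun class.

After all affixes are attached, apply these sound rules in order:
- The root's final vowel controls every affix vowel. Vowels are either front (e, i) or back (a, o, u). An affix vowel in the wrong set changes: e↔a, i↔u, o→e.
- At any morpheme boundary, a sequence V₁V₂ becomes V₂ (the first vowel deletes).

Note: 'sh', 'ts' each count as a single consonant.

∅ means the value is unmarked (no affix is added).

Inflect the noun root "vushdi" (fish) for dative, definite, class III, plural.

Attach definiteness definite -shed → vushdished.
Attach case dative -av → vushdishedav.
Attach number plural -a → vushdishedava.
Attach noun class class III -ha → vushdishedavaha.
Apply vowel harmony: vushdishedavaha → vushdishedevehe.
Vowel deletion: no change.

vushdishedevehe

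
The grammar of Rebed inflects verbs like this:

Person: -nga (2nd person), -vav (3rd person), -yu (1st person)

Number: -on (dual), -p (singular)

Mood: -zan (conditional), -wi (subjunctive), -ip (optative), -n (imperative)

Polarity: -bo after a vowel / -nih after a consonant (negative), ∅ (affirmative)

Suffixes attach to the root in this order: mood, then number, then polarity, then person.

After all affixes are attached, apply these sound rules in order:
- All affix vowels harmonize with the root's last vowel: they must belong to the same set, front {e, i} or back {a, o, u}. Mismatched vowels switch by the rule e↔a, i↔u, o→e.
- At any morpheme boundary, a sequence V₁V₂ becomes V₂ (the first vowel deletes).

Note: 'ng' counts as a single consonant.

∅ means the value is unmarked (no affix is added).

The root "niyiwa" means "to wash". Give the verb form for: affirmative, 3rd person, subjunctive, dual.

niyiwawonvav

Attach mood subjunctive -wi → niyiwawi.
Attach number dual -on → niyiwawion.
polarity = affirmative: zero marking, form stays niyiwawion.
Attach person 3rd person -vav → niyiwawionvav.
Apply vowel harmony: niyiwawionvav → niyiwawuonvav.
Apply vowel deletion: niyiwawuonvav → niyiwawonvav.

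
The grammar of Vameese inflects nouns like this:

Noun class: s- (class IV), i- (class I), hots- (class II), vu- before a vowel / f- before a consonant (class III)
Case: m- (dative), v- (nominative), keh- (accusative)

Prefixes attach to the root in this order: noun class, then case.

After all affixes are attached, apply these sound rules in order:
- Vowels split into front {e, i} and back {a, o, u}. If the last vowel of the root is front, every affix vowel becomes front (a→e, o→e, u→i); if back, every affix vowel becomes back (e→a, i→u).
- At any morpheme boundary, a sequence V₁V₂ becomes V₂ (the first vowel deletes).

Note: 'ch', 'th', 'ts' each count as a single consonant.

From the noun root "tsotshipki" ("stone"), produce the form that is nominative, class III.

vftsotshipki

Attach noun class class III f- (before consonant 'ts') → ftsotshipki.
Attach case nominative v- → vftsotshipki.
Vowel harmony: no change.
Vowel deletion: no change.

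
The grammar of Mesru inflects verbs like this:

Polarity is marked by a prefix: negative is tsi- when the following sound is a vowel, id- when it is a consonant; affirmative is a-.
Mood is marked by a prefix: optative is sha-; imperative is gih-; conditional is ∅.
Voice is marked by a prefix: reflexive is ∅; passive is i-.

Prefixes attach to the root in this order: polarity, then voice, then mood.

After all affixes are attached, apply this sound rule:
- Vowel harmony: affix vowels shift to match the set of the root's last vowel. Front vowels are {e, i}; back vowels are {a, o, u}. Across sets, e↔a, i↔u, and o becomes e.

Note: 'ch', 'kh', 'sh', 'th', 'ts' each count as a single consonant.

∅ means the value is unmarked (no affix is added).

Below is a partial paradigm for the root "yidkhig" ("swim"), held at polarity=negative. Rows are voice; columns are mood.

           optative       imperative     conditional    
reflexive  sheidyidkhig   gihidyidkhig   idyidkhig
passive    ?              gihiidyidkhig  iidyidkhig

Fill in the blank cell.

sheiidyidkhig

Attach polarity negative id- (before consonant 'y') → idyidkhig.
Attach voice passive i- → iidyidkhig.
Attach mood optative sha- → shaiidyidkhig.
Apply vowel harmony: shaiidyidkhig → sheiidyidkhig.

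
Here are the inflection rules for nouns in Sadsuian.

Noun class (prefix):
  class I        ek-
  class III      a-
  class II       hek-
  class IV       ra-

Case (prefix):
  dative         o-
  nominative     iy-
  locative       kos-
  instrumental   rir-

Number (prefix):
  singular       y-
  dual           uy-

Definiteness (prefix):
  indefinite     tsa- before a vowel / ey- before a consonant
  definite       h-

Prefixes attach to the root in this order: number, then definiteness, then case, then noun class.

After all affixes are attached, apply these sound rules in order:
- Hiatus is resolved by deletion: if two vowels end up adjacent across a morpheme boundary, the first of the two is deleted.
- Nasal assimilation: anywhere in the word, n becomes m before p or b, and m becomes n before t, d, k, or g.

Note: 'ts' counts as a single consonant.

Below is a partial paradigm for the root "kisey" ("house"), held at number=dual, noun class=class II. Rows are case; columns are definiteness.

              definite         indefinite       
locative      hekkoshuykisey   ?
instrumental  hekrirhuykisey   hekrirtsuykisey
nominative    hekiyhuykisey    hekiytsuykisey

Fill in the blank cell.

hekkostsuykisey

Attach number dual uy- → uykisey.
Attach definiteness indefinite tsa- (before vowel 'u') → tsauykisey.
Attach case locative kos- → kostsauykisey.
Attach noun class class II hek- → hekkostsauykisey.
Apply vowel deletion: hekkostsauykisey → hekkostsuykisey.
Nasal assimilation: no change.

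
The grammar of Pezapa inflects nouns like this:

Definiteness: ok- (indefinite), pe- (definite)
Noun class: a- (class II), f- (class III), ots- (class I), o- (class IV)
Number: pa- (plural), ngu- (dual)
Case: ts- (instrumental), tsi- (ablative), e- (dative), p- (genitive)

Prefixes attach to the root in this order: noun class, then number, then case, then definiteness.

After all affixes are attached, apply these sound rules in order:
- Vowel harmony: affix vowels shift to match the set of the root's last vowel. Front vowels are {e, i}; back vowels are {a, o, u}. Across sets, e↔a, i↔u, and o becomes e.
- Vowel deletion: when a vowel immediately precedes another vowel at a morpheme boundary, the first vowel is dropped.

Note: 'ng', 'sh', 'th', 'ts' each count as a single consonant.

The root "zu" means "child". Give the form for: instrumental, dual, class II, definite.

Attach noun class class II a- → azu.
Attach number dual ngu- → nguazu.
Attach case instrumental ts- → tsnguazu.
Attach definiteness definite pe- → petsnguazu.
Apply vowel harmony: petsnguazu → patsnguazu.
Apply vowel deletion: patsnguazu → patsngazu.

patsngazu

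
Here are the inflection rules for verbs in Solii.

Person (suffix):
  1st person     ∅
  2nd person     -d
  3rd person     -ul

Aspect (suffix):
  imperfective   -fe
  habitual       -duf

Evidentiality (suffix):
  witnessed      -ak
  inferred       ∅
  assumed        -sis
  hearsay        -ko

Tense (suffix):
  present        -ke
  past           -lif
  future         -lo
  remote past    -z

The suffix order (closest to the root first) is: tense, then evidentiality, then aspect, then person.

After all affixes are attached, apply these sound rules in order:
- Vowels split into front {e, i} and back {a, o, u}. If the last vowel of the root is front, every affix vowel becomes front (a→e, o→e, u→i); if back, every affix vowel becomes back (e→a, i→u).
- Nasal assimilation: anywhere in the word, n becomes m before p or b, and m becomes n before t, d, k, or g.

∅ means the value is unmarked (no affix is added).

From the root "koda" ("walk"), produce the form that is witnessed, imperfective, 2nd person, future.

Attach tense future -lo → kodalo.
Attach evidentiality witnessed -ak → kodaloak.
Attach aspect imperfective -fe → kodaloakfe.
Attach person 2nd person -d → kodaloakfed.
Apply vowel harmony: kodaloakfed → kodaloakfad.
Nasal assimilation: no change.

kodaloakfad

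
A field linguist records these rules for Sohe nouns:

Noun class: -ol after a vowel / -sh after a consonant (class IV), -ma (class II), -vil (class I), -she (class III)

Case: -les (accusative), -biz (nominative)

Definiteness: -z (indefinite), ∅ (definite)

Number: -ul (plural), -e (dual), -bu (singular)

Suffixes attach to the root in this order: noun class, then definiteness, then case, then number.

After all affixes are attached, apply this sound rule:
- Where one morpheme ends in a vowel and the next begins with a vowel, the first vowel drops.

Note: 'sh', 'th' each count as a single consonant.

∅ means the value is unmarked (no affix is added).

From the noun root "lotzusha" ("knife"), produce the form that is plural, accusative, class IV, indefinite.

Attach noun class class IV -ol (after vowel 'a') → lotzushaol.
Attach definiteness indefinite -z → lotzushaolz.
Attach case accusative -les → lotzushaolzles.
Attach number plural -ul → lotzushaolzlesul.
Apply vowel deletion: lotzushaolzlesul → lotzusholzlesul.

lotzusholzlesul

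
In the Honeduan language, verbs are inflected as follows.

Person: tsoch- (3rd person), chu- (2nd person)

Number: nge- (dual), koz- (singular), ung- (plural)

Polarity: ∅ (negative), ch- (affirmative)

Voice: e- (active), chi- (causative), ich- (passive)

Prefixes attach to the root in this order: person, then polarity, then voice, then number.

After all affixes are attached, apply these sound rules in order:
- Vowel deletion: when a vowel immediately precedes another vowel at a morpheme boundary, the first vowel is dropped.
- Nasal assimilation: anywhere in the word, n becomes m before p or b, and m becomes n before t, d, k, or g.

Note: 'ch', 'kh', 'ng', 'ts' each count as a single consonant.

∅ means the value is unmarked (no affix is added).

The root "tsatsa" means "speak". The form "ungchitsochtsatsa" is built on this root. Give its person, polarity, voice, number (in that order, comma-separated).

3rd person, negative, causative, plural

Segment: ung-chi-tsoch-tsatsa.
person: tsoch- → 3rd person.
polarity: ∅ → negative.
voice: chi- → causative.
number: ung- → plural.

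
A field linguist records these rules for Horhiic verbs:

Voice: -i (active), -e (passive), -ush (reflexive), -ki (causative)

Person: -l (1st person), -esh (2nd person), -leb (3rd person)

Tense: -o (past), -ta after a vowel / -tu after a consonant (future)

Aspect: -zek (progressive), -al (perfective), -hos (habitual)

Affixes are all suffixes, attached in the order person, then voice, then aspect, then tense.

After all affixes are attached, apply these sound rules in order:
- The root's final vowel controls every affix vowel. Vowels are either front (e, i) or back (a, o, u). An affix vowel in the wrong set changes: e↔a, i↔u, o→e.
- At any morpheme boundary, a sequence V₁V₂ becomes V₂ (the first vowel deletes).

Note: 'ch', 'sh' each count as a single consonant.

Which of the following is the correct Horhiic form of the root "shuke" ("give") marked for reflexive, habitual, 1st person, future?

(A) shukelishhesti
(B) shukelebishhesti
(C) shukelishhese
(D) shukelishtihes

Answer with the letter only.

A

Attach person 1st person -l → shukel.
Attach voice reflexive -ush → shukelush.
Attach aspect habitual -hos → shukelushhos.
Attach tense future -tu (after consonant 's') → shukelushhostu.
Apply vowel harmony: shukelushhostu → shukelishhesti.
Vowel deletion: no change.
So the correct form is shukelishhesti, option (A).
(C) shukelishhese is wrong: it uses past instead of future for tense.
(D) shukelishtihes is wrong: it has the affixes in the wrong order.
(B) shukelebishhesti is wrong: it uses 3rd person instead of 1st person for person.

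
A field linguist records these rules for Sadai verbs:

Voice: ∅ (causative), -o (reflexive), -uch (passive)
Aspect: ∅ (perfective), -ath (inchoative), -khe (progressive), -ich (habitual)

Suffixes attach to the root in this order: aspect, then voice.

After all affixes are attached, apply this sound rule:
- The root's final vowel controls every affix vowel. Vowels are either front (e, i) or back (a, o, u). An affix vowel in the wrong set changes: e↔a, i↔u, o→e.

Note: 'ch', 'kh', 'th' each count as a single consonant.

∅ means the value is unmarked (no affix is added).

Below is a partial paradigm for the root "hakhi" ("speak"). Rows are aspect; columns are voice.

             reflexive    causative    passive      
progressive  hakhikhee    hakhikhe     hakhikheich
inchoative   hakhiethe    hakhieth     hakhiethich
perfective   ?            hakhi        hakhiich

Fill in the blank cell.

hakhie

aspect = perfective: zero marking, form stays hakhi.
Attach voice reflexive -o → hakhio.
Apply vowel harmony: hakhio → hakhie.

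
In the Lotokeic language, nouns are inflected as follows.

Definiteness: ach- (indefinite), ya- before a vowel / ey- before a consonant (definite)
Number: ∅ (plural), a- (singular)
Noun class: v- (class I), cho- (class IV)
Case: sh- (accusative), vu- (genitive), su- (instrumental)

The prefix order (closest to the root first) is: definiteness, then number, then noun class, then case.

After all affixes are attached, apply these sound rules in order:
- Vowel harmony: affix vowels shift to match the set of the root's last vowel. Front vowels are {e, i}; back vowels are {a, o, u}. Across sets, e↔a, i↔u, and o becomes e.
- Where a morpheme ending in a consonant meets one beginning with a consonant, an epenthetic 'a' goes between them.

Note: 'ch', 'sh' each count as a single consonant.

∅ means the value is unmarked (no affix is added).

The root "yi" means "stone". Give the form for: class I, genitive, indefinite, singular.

viveechayi

Attach definiteness indefinite ach- → achyi.
Attach number singular a- → aachyi.
Attach noun class class I v- → vaachyi.
Attach case genitive vu- → vuvaachyi.
Apply vowel harmony: vuvaachyi → viveechyi.
Apply epenthesis: viveechyi → viveechayi.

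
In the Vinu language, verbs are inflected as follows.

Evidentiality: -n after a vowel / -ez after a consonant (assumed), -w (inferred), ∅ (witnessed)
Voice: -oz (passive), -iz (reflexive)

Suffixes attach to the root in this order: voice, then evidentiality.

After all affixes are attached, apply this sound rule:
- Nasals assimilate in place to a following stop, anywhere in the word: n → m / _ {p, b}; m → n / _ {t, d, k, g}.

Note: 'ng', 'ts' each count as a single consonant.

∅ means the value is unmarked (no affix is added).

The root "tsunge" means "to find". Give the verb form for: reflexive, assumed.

tsungeizez

Attach voice reflexive -iz → tsungeiz.
Attach evidentiality assumed -ez (after consonant 'z') → tsungeizez.
Nasal assimilation: no change.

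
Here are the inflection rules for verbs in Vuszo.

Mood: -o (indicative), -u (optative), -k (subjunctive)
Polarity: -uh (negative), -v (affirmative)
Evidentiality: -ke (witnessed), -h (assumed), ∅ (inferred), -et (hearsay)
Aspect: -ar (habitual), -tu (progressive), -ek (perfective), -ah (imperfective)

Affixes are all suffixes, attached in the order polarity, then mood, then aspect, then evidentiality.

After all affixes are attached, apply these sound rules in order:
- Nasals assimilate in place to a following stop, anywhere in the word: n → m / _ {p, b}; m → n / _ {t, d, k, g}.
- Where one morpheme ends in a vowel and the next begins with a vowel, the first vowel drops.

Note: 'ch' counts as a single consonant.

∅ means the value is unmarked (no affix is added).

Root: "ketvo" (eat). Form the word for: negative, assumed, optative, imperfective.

Attach polarity negative -uh → ketvouh.
Attach mood optative -u → ketvouhu.
Attach aspect imperfective -ah → ketvouhuah.
Attach evidentiality assumed -h → ketvouhuahh.
Nasal assimilation: no change.
Apply vowel deletion: ketvouhuahh → ketvuhahh.

ketvuhahh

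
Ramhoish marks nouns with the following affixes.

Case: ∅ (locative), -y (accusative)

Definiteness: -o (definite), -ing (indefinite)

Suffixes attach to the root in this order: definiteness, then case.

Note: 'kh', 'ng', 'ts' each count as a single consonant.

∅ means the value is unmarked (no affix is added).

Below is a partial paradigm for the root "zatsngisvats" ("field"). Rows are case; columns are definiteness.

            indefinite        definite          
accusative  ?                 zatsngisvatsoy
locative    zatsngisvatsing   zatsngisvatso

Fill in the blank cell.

zatsngisvatsingy

Attach definiteness indefinite -ing → zatsngisvatsing.
Attach case accusative -y → zatsngisvatsingy.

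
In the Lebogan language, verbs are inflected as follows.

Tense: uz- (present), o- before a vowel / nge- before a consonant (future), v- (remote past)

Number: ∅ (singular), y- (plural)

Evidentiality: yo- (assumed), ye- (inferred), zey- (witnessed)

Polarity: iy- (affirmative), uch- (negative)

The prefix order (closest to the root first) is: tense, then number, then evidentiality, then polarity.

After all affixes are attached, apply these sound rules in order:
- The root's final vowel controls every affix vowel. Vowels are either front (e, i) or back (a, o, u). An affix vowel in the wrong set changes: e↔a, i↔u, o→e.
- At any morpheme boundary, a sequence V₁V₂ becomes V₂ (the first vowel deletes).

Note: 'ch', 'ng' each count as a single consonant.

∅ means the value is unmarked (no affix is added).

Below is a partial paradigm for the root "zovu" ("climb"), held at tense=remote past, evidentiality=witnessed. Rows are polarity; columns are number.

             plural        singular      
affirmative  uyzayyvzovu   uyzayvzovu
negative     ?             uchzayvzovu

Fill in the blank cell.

Attach tense remote past v- → vzovu.
Attach number plural y- → yvzovu.
Attach evidentiality witnessed zey- → zeyyvzovu.
Attach polarity negative uch- → uchzeyyvzovu.
Apply vowel harmony: uchzeyyvzovu → uchzayyvzovu.
Vowel deletion: no change.

uchzayyvzovu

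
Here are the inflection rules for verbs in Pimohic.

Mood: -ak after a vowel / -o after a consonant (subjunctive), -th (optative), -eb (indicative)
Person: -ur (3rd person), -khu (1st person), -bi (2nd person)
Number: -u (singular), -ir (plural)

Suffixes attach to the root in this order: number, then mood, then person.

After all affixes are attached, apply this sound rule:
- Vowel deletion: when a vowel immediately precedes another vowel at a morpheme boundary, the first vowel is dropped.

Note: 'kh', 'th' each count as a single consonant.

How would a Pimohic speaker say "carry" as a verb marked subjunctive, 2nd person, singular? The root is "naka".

nakakbi

Attach number singular -u → nakau.
Attach mood subjunctive -ak (after vowel 'u') → nakauak.
Attach person 2nd person -bi → nakauakbi.
Apply vowel deletion: nakauakbi → nakakbi.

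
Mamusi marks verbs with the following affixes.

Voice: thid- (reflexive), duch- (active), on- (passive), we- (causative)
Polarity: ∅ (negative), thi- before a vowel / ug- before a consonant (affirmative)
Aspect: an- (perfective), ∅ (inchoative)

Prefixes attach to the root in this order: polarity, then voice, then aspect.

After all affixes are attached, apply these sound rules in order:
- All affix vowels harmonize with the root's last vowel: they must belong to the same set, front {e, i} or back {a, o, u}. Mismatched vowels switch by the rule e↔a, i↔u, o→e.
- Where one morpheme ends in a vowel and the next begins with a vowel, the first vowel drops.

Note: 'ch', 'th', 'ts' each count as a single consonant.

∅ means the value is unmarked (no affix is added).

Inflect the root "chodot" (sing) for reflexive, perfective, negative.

anthudchodot

polarity = negative: zero marking, form stays chodot.
Attach voice reflexive thid- → thidchodot.
Attach aspect perfective an- → anthidchodot.
Apply vowel harmony: anthidchodot → anthudchodot.
Vowel deletion: no change.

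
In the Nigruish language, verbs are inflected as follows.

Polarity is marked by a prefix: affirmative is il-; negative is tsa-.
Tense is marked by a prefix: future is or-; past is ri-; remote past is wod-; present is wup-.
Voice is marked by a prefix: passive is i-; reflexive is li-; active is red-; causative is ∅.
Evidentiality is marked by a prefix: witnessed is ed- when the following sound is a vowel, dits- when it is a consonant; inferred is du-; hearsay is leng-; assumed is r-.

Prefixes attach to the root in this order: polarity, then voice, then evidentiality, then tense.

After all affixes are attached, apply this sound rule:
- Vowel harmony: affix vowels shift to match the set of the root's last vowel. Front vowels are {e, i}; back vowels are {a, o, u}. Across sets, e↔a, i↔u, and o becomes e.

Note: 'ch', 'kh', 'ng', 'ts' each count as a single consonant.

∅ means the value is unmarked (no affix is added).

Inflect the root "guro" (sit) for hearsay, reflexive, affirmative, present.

wuplangluulguro

Attach polarity affirmative il- → ilguro.
Attach voice reflexive li- → liilguro.
Attach evidentiality hearsay leng- → lengliilguro.
Attach tense present wup- → wuplengliilguro.
Apply vowel harmony: wuplengliilguro → wuplangluulguro.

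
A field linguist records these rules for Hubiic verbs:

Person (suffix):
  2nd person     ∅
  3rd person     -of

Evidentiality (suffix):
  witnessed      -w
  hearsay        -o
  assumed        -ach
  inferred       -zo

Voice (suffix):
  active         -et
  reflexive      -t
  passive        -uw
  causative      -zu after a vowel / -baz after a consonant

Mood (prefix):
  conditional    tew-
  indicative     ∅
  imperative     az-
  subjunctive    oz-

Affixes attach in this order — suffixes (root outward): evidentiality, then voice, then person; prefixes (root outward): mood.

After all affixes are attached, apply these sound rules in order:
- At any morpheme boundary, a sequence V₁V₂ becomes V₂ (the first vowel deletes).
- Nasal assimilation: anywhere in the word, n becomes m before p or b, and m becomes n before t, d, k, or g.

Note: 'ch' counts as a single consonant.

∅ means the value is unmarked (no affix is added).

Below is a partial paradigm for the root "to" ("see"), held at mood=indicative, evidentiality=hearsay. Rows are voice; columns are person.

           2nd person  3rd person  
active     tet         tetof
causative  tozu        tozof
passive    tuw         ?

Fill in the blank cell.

mood = indicative: zero marking, form stays to.
Attach evidentiality hearsay -o → too.
Attach voice passive -uw → toouw.
Attach person 3rd person -of → toouwof.
Apply vowel deletion: toouwof → tuwof.
Nasal assimilation: no change.

tuwof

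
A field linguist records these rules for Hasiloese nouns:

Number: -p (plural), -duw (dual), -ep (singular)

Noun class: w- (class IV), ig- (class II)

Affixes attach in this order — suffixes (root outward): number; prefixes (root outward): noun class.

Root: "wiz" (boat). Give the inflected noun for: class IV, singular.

Attach noun class class IV w- → wwiz.
Attach number singular -ep → wwizep.

wwizep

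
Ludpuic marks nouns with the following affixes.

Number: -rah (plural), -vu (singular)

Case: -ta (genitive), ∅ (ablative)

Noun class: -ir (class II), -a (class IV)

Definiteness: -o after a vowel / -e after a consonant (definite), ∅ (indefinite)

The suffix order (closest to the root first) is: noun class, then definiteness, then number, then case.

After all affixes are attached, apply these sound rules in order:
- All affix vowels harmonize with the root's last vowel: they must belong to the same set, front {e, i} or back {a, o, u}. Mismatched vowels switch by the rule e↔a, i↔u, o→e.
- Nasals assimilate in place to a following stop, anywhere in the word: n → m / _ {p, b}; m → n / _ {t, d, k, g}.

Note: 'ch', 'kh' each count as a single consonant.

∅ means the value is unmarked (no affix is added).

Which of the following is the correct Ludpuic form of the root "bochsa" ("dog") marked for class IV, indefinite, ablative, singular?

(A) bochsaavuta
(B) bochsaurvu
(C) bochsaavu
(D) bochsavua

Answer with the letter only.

C

Attach noun class class IV -a → bochsaa.
definiteness = indefinite: zero marking, form stays bochsaa.
Attach number singular -vu → bochsaavu.
case = ablative: zero marking, form stays bochsaavu.
Vowel harmony: no change.
Nasal assimilation: no change.
So the correct form is bochsaavu, option (C).
(A) bochsaavuta is wrong: it uses genitive instead of ablative for case.
(B) bochsaurvu is wrong: it uses class II instead of class IV for noun class.
(D) bochsavua is wrong: it has the affixes in the wrong order.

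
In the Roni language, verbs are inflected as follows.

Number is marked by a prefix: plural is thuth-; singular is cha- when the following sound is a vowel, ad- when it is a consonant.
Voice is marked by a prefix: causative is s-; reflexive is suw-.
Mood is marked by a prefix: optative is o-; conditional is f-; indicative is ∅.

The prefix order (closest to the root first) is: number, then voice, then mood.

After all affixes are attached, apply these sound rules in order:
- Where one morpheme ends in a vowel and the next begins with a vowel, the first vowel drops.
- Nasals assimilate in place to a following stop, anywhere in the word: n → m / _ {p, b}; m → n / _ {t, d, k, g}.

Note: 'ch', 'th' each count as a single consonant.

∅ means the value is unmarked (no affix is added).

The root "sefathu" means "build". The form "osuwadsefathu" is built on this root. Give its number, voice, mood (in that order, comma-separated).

Segment: o-suw-ad-sefathu.
number: cha/ad- → singular.
voice: suw- → reflexive.
mood: o- → optative.

singular, reflexive, optative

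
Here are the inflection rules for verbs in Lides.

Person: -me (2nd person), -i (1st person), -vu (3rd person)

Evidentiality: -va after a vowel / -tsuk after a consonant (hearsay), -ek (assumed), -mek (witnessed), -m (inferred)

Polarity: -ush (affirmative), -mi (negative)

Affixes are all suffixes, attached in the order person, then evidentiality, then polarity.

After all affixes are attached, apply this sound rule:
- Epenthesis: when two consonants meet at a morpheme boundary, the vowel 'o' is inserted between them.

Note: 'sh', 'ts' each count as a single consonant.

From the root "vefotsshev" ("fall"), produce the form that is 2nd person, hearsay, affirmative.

Attach person 2nd person -me → vefotsshevme.
Attach evidentiality hearsay -va (after vowel 'e') → vefotsshevmeva.
Attach polarity affirmative -ush → vefotsshevmevaush.
Apply epenthesis: vefotsshevmevaush → vefotsshevomevaush.

vefotsshevomevaush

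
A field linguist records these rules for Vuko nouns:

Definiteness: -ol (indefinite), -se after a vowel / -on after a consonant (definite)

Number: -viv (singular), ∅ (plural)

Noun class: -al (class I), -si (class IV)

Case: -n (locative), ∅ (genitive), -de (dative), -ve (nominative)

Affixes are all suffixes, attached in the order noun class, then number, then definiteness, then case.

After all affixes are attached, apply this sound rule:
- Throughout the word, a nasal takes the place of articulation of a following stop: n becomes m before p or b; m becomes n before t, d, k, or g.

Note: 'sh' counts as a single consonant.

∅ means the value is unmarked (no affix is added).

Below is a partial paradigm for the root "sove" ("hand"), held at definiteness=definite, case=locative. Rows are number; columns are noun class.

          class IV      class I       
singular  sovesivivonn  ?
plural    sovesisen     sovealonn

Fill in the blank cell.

sovealvivonn

Attach noun class class I -al → soveal.
Attach number singular -viv → sovealviv.
Attach definiteness definite -on (after consonant 'v') → sovealvivon.
Attach case locative -n → sovealvivonn.
Nasal assimilation: no change.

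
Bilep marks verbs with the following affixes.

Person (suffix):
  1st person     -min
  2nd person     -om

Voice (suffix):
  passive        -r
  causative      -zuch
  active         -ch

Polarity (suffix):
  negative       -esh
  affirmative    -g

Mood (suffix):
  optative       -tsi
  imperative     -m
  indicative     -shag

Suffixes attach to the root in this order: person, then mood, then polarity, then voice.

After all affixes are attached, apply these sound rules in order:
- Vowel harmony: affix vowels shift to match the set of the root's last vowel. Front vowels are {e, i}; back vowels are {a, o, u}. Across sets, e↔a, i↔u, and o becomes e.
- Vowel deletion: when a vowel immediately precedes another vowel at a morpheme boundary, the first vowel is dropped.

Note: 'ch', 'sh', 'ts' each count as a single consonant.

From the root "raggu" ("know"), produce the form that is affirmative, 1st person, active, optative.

Attach person 1st person -min → raggumin.
Attach mood optative -tsi → raggumintsi.
Attach polarity affirmative -g → raggumintsig.
Attach voice active -ch → raggumintsigch.
Apply vowel harmony: raggumintsigch → raggumuntsugch.
Vowel deletion: no change.

raggumuntsugch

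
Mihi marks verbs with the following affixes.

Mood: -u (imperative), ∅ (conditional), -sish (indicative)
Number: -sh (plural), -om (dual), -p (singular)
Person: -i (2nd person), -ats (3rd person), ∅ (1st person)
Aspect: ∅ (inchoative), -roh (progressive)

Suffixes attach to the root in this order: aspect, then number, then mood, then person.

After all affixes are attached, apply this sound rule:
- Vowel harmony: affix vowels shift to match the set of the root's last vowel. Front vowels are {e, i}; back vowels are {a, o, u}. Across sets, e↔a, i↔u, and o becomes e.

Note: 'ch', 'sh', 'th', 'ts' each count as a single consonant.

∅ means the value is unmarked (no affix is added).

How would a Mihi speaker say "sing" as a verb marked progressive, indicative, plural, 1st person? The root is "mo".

morohshsush

Attach aspect progressive -roh → moroh.
Attach number plural -sh → morohsh.
Attach mood indicative -sish → morohshsish.
person = 1st person: zero marking, form stays morohshsish.
Apply vowel harmony: morohshsish → morohshsush.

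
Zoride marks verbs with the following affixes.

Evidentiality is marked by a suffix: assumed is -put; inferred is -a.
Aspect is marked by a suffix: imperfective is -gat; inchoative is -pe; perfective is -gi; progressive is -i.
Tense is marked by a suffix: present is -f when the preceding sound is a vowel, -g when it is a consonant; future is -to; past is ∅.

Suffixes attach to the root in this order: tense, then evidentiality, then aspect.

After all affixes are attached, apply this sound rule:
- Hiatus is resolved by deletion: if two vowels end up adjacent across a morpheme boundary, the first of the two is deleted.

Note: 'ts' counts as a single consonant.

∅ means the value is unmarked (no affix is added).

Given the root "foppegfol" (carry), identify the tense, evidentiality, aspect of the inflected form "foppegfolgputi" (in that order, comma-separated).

Segment: foppegfol-g-put-i.
tense: -f/g → present.
evidentiality: -put → assumed.
aspect: -i → progressive.

present, assumed, progressive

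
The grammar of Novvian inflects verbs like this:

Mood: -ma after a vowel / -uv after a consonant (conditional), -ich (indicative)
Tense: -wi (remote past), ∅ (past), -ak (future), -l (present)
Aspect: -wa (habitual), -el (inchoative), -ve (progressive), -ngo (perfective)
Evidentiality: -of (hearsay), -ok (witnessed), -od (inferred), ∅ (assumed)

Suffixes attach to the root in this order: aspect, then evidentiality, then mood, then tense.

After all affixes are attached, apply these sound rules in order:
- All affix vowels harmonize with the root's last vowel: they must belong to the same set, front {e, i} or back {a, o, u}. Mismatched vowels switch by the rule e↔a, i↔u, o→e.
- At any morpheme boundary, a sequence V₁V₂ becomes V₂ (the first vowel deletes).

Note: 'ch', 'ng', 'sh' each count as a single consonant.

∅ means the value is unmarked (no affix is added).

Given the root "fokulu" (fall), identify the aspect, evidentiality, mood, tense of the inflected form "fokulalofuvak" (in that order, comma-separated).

inchoative, hearsay, conditional, future

Segment: fokulu-el-of-uv-ak.
aspect: -el → inchoative.
evidentiality: -of → hearsay.
mood: -ma/uv → conditional.
tense: -ak → future.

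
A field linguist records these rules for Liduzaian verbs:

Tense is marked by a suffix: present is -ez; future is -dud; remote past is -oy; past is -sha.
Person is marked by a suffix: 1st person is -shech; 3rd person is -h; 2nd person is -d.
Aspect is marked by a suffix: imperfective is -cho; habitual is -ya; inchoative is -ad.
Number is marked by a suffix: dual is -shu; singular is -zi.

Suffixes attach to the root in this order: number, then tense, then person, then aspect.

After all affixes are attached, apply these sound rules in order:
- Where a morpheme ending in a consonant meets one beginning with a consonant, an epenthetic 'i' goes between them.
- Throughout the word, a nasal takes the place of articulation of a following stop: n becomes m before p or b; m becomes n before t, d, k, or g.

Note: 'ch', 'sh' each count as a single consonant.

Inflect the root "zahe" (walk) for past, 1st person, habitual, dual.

Attach number dual -shu → zaheshu.
Attach tense past -sha → zaheshusha.
Attach person 1st person -shech → zaheshushashech.
Attach aspect habitual -ya → zaheshushashechya.
Apply epenthesis: zaheshushashechya → zaheshushashechiya.
Nasal assimilation: no change.

zaheshushashechiya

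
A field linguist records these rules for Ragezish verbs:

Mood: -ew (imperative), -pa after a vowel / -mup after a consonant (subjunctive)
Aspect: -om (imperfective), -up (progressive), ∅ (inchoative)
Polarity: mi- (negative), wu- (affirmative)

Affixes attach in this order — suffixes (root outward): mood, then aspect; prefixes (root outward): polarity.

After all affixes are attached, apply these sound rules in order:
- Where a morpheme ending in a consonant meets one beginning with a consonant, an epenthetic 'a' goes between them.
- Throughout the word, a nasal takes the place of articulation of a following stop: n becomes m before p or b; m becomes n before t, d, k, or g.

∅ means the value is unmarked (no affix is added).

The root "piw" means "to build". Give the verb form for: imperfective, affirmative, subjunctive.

Attach mood subjunctive -mup (after consonant 'w') → piwmup.
Attach aspect imperfective -om → piwmupom.
Attach polarity affirmative wu- → wupiwmupom.
Apply epenthesis: wupiwmupom → wupiwamupom.
Nasal assimilation: no change.

wupiwamupom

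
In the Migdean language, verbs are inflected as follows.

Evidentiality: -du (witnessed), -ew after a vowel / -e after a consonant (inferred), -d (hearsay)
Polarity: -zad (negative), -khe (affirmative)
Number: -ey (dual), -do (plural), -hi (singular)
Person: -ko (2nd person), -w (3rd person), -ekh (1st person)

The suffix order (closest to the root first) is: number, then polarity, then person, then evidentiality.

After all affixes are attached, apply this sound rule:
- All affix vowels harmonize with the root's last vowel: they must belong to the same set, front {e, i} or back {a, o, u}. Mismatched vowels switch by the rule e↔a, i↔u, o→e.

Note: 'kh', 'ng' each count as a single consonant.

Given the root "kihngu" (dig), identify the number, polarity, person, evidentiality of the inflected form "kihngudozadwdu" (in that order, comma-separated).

Segment: kihngu-do-zad-w-du.
number: -do → plural.
polarity: -zad → negative.
person: -w → 3rd person.
evidentiality: -du → witnessed.

plural, negative, 3rd person, witnessed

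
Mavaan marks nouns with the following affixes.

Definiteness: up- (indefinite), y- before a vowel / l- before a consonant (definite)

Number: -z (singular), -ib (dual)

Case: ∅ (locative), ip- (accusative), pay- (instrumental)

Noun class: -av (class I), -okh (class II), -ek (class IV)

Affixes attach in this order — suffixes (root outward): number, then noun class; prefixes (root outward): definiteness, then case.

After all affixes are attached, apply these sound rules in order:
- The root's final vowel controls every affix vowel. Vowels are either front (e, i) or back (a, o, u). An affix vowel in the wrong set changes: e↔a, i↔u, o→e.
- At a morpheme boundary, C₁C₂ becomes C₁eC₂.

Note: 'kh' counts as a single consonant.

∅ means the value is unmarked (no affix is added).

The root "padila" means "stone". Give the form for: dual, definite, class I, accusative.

upelepadilaubav

Attach definiteness definite l- (before consonant 'p') → lpadila.
Attach case accusative ip- → iplpadila.
Attach number dual -ib → iplpadilaib.
Attach noun class class I -av → iplpadilaibav.
Apply vowel harmony: iplpadilaibav → uplpadilaubav.
Apply epenthesis: uplpadilaubav → upelepadilaubav.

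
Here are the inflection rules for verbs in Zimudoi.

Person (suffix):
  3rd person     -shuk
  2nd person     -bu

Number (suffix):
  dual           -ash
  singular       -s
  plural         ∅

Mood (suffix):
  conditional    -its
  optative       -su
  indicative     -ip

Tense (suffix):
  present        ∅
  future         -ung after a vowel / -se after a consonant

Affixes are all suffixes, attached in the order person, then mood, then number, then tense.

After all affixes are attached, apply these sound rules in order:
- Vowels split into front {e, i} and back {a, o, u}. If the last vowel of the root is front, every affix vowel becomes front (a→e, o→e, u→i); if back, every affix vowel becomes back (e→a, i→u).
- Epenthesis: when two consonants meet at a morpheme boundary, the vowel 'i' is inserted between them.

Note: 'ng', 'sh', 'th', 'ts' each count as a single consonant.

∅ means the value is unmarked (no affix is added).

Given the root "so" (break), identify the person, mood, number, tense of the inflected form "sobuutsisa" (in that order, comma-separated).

2nd person, conditional, plural, future

Segment: so-bu-its-se.
person: -bu → 2nd person.
mood: -its → conditional.
number: ∅ → plural.
tense: -ung/se → future.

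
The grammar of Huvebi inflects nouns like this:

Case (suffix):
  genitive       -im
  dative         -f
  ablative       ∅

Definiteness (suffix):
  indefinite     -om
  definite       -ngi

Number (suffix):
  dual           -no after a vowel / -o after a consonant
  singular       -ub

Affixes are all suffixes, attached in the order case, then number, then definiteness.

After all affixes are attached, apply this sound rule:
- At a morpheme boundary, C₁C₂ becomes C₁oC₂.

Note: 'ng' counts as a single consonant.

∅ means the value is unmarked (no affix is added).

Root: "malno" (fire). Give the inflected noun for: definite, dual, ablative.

malnonongi

case = ablative: zero marking, form stays malno.
Attach number dual -no (after vowel 'o') → malnono.
Attach definiteness definite -ngi → malnonongi.
Epenthesis: no change.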